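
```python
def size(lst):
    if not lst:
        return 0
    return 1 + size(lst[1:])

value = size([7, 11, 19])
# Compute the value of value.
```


size([7, 11, 19])
= 1 + size([11, 19])
= 1 + 1 + size([19])
= 1 + 1 + 1 + size([])
= 1 + 1 + 1 + 0
= 3


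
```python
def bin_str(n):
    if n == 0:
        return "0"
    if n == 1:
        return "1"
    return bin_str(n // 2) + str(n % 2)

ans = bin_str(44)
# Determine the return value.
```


bin_str(44)
= bin_str(22) + "0"
= bin_str(11) + "0" + "0"
= bin_str(5) + "1" + "0" + "0"
= bin_str(2) + "1" + "1" + "0" + "0"
= bin_str(1) + "0" + "1" + "1" + "0" + "0"
= "1" + "0" + "1" + "1" + "0" + "0"
= "101100"


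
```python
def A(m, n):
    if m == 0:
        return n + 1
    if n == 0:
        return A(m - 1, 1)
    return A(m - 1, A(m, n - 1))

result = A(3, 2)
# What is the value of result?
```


A(3, 2)
= A(2, A(3, 1))
First compute A(3, 1) = 13
= A(2, 13)
= 29


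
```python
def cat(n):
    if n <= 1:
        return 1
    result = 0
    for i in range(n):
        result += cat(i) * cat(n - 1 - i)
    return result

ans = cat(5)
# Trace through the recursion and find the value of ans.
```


cat(5)
= sum of cat(i) * cat(5-1-i) for i in 0..4
First compute sub-values bottom-up:
  cat(0) = 1, cat(1) = 1
  cat(2) = 1*1 + 1*1 = 2
  cat(3) = 1*2 + 1*1 + 2*1 = 5
  cat(4) = 1*5 + 1*2 + 2*1 + 5*1 = 14
Now cat(5):
  cat(0)*cat(4) = 1*14 = 14
  cat(1)*cat(3) = 1*5 = 5
  cat(2)*cat(2) = 2*2 = 4
  cat(3)*cat(1) = 5*1 = 5
  cat(4)*cat(0) = 14*1 = 14
= 14 + 5 + 4 + 5 + 14
= 42


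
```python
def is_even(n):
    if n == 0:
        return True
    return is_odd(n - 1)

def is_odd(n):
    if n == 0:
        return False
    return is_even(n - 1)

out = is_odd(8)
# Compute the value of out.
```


is_odd(8)
= is_even(7)
= is_odd(6)
= is_even(5)
= is_odd(4)
= is_even(3)
= is_odd(2)
= is_even(1)
= is_odd(0)
n == 0: return False
= False


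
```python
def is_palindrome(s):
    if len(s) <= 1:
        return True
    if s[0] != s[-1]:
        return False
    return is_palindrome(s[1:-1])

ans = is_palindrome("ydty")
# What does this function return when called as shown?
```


is_palindrome("ydty")
"ydty": s[0]='y' == s[-1]='y' -> is_palindrome("dt")
"dt": s[0]='d' != s[-1]='t' -> False
= False


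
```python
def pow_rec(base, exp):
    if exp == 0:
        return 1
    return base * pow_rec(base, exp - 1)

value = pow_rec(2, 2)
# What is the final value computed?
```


pow_rec(2, 2)
= 2 * pow_rec(2, 1)
= 2 * 2 * pow_rec(2, 0)
= 2 * 2 * 1
= 4


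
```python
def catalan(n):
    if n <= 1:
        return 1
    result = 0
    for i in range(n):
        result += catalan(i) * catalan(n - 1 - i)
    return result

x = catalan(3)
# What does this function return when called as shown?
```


catalan(3)
= sum of catalan(i) * catalan(3-1-i) for i in 0..2
First compute sub-values bottom-up:
  catalan(0) = 1, catalan(1) = 1
  catalan(2) = 1*1 + 1*1 = 2
Now catalan(3):
  catalan(0)*catalan(2) = 1*2 = 2
  catalan(1)*catalan(1) = 1*1 = 1
  catalan(2)*catalan(0) = 2*1 = 2
= 2 + 1 + 2
= 5


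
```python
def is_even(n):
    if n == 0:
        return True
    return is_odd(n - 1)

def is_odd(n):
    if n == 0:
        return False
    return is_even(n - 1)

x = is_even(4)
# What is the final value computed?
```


is_even(4)
= is_odd(3)
= is_even(2)
= is_odd(1)
= is_even(0)
n == 0: return True
= True


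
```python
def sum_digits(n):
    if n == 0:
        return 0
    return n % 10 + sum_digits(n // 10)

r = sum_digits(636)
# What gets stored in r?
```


sum_digits(636)
= 6 + sum_digits(63)
= 6 + 3 + sum_digits(6)
= 6 + 3 + 6 + sum_digits(0)
= 6 + 3 + 6 + 0
= 15


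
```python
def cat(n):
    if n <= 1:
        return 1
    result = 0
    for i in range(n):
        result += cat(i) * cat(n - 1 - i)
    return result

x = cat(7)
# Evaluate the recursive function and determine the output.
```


cat(7)
= sum of cat(i) * cat(7-1-i) for i in 0..6
First compute sub-values bottom-up:
  cat(0) = 1, cat(1) = 1
  cat(2) = 1*1 + 1*1 = 2
  cat(3) = 1*2 + 1*1 + 2*1 = 5
  cat(4) = 1*5 + 1*2 + 2*1 + 5*1 = 14
  cat(5) = 1*14 + 1*5 + 2*2 + 5*1 + 14*1 = 42
  cat(6) = 1*42 + 1*14 + 2*5 + 5*2 + 14*1 + 42*1 = 132
Now cat(7):
  cat(0)*cat(6) = 1*132 = 132
  cat(1)*cat(5) = 1*42 = 42
  cat(2)*cat(4) = 2*14 = 28
  cat(3)*cat(3) = 5*5 = 25
  cat(4)*cat(2) = 14*2 = 28
  cat(5)*cat(1) = 42*1 = 42
  cat(6)*cat(0) = 132*1 = 132
= 132 + 42 + 28 + 25 + 28 + 42 + 132
= 429


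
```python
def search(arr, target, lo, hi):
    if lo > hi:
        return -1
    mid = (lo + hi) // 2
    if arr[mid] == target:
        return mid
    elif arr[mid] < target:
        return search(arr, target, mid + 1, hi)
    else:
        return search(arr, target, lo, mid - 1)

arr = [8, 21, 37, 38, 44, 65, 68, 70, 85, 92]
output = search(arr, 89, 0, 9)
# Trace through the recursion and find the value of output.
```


search(arr, 89, 0, 9)
lo=0, hi=9, mid=4, arr[mid]=44
44 < 89, search right half
lo=5, hi=9, mid=7, arr[mid]=70
70 < 89, search right half
lo=8, hi=9, mid=8, arr[mid]=85
85 < 89, search right half
lo=9, hi=9, mid=9, arr[mid]=92
92 > 89, search left half
lo > hi, target not found, return -1
= -1


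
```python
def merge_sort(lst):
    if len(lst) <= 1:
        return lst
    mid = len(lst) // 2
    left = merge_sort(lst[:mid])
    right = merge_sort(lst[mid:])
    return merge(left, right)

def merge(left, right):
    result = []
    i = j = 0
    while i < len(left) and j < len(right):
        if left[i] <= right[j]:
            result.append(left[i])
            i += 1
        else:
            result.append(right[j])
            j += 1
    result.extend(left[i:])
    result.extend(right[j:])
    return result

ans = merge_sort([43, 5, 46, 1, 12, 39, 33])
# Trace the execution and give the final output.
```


merge_sort([43, 5, 46, 1, 12, 39, 33])
Split into [43, 5, 46] and [1, 12, 39, 33]
Left sorted: [5, 43, 46]
Right sorted: [1, 12, 33, 39]
Merge [5, 43, 46] and [1, 12, 33, 39]
= [1, 5, 12, 33, 39, 43, 46]


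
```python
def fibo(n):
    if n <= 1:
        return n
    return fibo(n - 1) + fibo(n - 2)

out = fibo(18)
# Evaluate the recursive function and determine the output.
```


fibo(18)
= fibo(17) + fibo(16)
= (fibo(16) + fibo(15)) + fibo(16)
Computing bottom-up: fibo(0)=0, fibo(1)=1, fibo(2)=1, fibo(3)=2, fibo(4)=3, fibo(5)=5, fibo(6)=8, fibo(7)=13, fibo(8)=21, fibo(9)=34, fibo(10)=55, fibo(11)=89, fibo(12)=144, fibo(13)=233, fibo(14)=377, fibo(15)=610, fibo(16)=987, fibo(17)=1597, fibo(18)=2584
= 2584


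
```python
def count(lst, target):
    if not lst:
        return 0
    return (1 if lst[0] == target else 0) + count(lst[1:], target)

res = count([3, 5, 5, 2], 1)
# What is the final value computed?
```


count([3, 5, 5, 2], 1)
lst[0]=3 != 1: 0 + count([5, 5, 2], 1)
lst[0]=5 != 1: 0 + count([5, 2], 1)
lst[0]=5 != 1: 0 + count([2], 1)
lst[0]=2 != 1: 0 + count([], 1)
= 0


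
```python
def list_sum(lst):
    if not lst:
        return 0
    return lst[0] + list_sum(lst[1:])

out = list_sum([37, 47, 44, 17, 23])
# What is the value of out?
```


list_sum([37, 47, 44, 17, 23])
= 37 + list_sum([47, 44, 17, 23])
= 37 + 47 + list_sum([44, 17, 23])
= 37 + 47 + 44 + list_sum([17, 23])
= 37 + 47 + 44 + 17 + list_sum([23])
= 37 + 47 + 44 + 17 + 23 + list_sum([])
= 37 + 47 + 44 + 17 + 23 + 0
= 168


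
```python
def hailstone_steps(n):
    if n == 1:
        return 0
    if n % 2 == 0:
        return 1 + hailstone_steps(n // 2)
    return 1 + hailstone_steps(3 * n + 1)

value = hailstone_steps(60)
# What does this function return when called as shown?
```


hailstone_steps(60)
60 is even -> hailstone_steps(30)
30 is even -> hailstone_steps(15)
15 is odd -> 3*15+1 = 46 -> hailstone_steps(46)
46 is even -> hailstone_steps(23)
23 is odd -> 3*23+1 = 70 -> hailstone_steps(70)
70 is even -> hailstone_steps(35)
35 is odd -> 3*35+1 = 106 -> hailstone_steps(106)
106 is even -> hailstone_steps(53)
53 is odd -> 3*53+1 = 160 -> hailstone_steps(160)
160 is even -> hailstone_steps(80)
80 is even -> hailstone_steps(40)
40 is even -> hailstone_steps(20)
20 is even -> hailstone_steps(10)
10 is even -> hailstone_steps(5)
5 is odd -> 3*5+1 = 16 -> hailstone_steps(16)
16 is even -> hailstone_steps(8)
8 is even -> hailstone_steps(4)
4 is even -> hailstone_steps(2)
2 is even -> hailstone_steps(1)
Reached 1 after 19 steps
= 19


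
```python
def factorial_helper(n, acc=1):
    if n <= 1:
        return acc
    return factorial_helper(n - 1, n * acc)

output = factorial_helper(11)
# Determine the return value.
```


factorial_helper(11, 1)
= factorial_helper(10, 11 * 1) = factorial_helper(10, 11)
= factorial_helper(9, 10 * 11) = factorial_helper(9, 110)
= factorial_helper(8, 9 * 110) = factorial_helper(8, 990)
= factorial_helper(7, 8 * 990) = factorial_helper(7, 7920)
= factorial_helper(6, 7 * 7920) = factorial_helper(6, 55440)
= factorial_helper(5, 6 * 55440) = factorial_helper(5, 332640)
= factorial_helper(4, 5 * 332640) = factorial_helper(4, 1663200)
= factorial_helper(3, 4 * 1663200) = factorial_helper(3, 6652800)
= factorial_helper(2, 3 * 6652800) = factorial_helper(2, 19958400)
= factorial_helper(1, 2 * 19958400) = factorial_helper(1, 39916800)
n <= 1, return acc = 39916800


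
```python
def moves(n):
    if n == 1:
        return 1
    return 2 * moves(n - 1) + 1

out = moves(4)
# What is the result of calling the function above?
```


moves(4)
= 2 * moves(3) + 1
= 2 * (2 * moves(2) + 1) + 1
= 2 * (2 * (2 * moves(1) + 1) + 1) + 1
Now compute bottom-up:
moves(1) = 1
moves(2) = 2 * 1 + 1 = 3
moves(3) = 2 * 3 + 1 = 7
moves(4) = 2 * 7 + 1 = 15
= 15


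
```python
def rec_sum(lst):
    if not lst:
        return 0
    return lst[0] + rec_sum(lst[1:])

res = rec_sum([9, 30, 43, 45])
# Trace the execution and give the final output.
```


rec_sum([9, 30, 43, 45])
= 9 + rec_sum([30, 43, 45])
= 9 + 30 + rec_sum([43, 45])
= 9 + 30 + 43 + rec_sum([45])
= 9 + 30 + 43 + 45 + rec_sum([])
= 9 + 30 + 43 + 45 + 0
= 127


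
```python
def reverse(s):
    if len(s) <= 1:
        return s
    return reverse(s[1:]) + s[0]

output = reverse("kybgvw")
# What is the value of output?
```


reverse("kybgvw")
= reverse("ybgvw") + "k"
= reverse("bgvw") + "y" + "k"
= reverse("gvw") + "b" + "y" + "k"
= reverse("vw") + "g" + "b" + "y" + "k"
= reverse("w") + "v" + "g" + "b" + "y" + "k"
= "w" + "v" + "g" + "b" + "y" + "k"
= "wvgbyk"


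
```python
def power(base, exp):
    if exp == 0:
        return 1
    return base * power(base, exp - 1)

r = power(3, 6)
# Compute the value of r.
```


power(3, 6)
= 3 * power(3, 5)
= 3 * 3 * power(3, 4)
= 3 * 3 * 3 * power(3, 3)
= 3 * 3 * 3 * 3 * power(3, 2)
= 3 * 3 * 3 * 3 * 3 * power(3, 1)
= 3 * 3 * 3 * 3 * 3 * 3 * power(3, 0)
= 3 * 3 * 3 * 3 * 3 * 3 * 1
= 729


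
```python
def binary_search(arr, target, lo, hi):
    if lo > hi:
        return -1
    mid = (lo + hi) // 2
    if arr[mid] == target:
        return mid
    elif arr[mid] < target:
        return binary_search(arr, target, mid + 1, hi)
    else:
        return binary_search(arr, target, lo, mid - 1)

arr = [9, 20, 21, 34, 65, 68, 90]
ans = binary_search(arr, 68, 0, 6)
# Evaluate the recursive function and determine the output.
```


binary_search(arr, 68, 0, 6)
lo=0, hi=6, mid=3, arr[mid]=34
34 < 68, search right half
lo=4, hi=6, mid=5, arr[mid]=68
arr[5] == 68, found at index 5
= 5


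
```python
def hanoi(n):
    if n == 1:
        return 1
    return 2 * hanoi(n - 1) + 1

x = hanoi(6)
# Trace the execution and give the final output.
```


hanoi(6)
= 2 * hanoi(5) + 1
= 2 * (2 * hanoi(4) + 1) + 1
= 2 * (2 * (2 * hanoi(3) + 1) + 1) + 1
= 2 * (2 * (2 * (2 * hanoi(2) + 1) + 1) + 1) + 1
= 2 * (2 * (2 * (2 * (2 * hanoi(1) + 1) + 1) + 1) + 1) + 1
Now compute bottom-up:
hanoi(1) = 1
hanoi(2) = 2 * 1 + 1 = 3
hanoi(3) = 2 * 3 + 1 = 7
hanoi(4) = 2 * 7 + 1 = 15
hanoi(5) = 2 * 15 + 1 = 31
hanoi(6) = 2 * 31 + 1 = 63
= 63


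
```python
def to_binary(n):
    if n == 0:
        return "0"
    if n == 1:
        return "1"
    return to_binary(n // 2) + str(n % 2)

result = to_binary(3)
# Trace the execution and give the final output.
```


to_binary(3)
= to_binary(1) + "1"
= "1" + "1"
= "11"


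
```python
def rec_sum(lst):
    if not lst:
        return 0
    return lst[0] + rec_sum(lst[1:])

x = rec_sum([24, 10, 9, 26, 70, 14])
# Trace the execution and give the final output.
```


rec_sum([24, 10, 9, 26, 70, 14])
= 24 + rec_sum([10, 9, 26, 70, 14])
= 24 + 10 + rec_sum([9, 26, 70, 14])
= 24 + 10 + 9 + rec_sum([26, 70, 14])
= 24 + 10 + 9 + 26 + rec_sum([70, 14])
= 24 + 10 + 9 + 26 + 70 + rec_sum([14])
= 24 + 10 + 9 + 26 + 70 + 14 + rec_sum([])
= 24 + 10 + 9 + 26 + 70 + 14 + 0
= 153


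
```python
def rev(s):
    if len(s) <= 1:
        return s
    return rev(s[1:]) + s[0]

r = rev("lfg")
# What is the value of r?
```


rev("lfg")
= rev("fg") + "l"
= rev("g") + "f" + "l"
= "g" + "f" + "l"
= "gfl"


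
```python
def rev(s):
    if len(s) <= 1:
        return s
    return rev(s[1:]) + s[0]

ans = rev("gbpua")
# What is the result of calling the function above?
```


rev("gbpua")
= rev("bpua") + "g"
= rev("pua") + "b" + "g"
= rev("ua") + "p" + "b" + "g"
= rev("a") + "u" + "p" + "b" + "g"
= "a" + "u" + "p" + "b" + "g"
= "aupbg"


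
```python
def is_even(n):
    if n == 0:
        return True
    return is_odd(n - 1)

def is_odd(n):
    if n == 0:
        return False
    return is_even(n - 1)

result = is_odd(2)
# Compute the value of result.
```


is_odd(2)
= is_even(1)
= is_odd(0)
n == 0: return False
= False


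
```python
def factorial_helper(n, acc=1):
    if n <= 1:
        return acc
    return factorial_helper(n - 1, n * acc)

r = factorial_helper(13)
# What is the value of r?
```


factorial_helper(13, 1)
= factorial_helper(12, 13 * 1) = factorial_helper(12, 13)
= factorial_helper(11, 12 * 13) = factorial_helper(11, 156)
= factorial_helper(10, 11 * 156) = factorial_helper(10, 1716)
= factorial_helper(9, 10 * 1716) = factorial_helper(9, 17160)
= factorial_helper(8, 9 * 17160) = factorial_helper(8, 154440)
= factorial_helper(7, 8 * 154440) = factorial_helper(7, 1235520)
= factorial_helper(6, 7 * 1235520) = factorial_helper(6, 8648640)
= factorial_helper(5, 6 * 8648640) = factorial_helper(5, 51891840)
= factorial_helper(4, 5 * 51891840) = factorial_helper(4, 259459200)
= factorial_helper(3, 4 * 259459200) = factorial_helper(3, 1037836800)
= factorial_helper(2, 3 * 1037836800) = factorial_helper(2, 3113510400)
= factorial_helper(1, 2 * 3113510400) = factorial_helper(1, 6227020800)
n <= 1, return acc = 6227020800


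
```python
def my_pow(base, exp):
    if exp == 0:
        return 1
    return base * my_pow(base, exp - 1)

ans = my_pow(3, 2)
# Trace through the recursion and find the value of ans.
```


my_pow(3, 2)
= 3 * my_pow(3, 1)
= 3 * 3 * my_pow(3, 0)
= 3 * 3 * 1
= 9


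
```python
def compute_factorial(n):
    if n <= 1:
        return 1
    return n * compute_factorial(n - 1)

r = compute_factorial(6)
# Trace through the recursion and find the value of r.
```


compute_factorial(6)
= 6 * compute_factorial(5)
= 6 * 5 * compute_factorial(4)
= 6 * 5 * 4 * compute_factorial(3)
= 6 * 5 * 4 * 3 * compute_factorial(2)
= 6 * 5 * 4 * 3 * 2 * compute_factorial(1)
= 6 * 5 * 4 * 3 * 2 * 1
= 720


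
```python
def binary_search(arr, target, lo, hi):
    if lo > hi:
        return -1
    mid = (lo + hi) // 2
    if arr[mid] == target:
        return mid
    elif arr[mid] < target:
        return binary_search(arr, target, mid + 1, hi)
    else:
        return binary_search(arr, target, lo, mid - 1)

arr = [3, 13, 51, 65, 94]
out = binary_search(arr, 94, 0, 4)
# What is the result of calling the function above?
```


binary_search(arr, 94, 0, 4)
lo=0, hi=4, mid=2, arr[mid]=51
51 < 94, search right half
lo=3, hi=4, mid=3, arr[mid]=65
65 < 94, search right half
lo=4, hi=4, mid=4, arr[mid]=94
arr[4] == 94, found at index 4
= 4


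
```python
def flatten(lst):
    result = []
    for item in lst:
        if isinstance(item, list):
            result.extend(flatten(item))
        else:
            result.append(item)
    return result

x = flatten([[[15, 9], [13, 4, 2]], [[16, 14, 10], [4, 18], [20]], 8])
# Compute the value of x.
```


flatten([[[15, 9], [13, 4, 2]], [[16, 14, 10], [4, 18], [20]], 8])
Processing each element:
  [[15, 9], [13, 4, 2]] is a list -> flatten recursively -> [15, 9, 13, 4, 2]
  [[16, 14, 10], [4, 18], [20]] is a list -> flatten recursively -> [16, 14, 10, 4, 18, 20]
  8 is not a list -> append 8
= [15, 9, 13, 4, 2, 16, 14, 10, 4, 18, 20, 8]


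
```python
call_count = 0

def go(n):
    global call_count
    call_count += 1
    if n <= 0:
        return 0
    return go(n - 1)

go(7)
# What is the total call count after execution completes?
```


go(7) calls go(6) calls ... calls go(0)
Total calls: 7 + 1 (for base case) = 8


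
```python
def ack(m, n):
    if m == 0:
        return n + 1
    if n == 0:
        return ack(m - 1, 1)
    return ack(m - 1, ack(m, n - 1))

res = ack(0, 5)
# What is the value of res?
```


ack(0, 5)
m == 0: return 5 + 1 = 6
= 6


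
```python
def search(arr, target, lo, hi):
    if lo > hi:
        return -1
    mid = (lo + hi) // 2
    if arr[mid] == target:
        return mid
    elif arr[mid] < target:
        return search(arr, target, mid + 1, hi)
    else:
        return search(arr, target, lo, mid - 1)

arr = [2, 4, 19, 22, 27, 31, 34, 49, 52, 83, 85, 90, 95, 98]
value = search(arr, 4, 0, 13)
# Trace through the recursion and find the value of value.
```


search(arr, 4, 0, 13)
lo=0, hi=13, mid=6, arr[mid]=34
34 > 4, search left half
lo=0, hi=5, mid=2, arr[mid]=19
19 > 4, search left half
lo=0, hi=1, mid=0, arr[mid]=2
2 < 4, search right half
lo=1, hi=1, mid=1, arr[mid]=4
arr[1] == 4, found at index 1
= 1


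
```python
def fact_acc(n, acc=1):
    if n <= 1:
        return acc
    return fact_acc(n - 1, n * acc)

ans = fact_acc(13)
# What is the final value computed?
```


fact_acc(13, 1)
= fact_acc(12, 13 * 1) = fact_acc(12, 13)
= fact_acc(11, 12 * 13) = fact_acc(11, 156)
= fact_acc(10, 11 * 156) = fact_acc(10, 1716)
= fact_acc(9, 10 * 1716) = fact_acc(9, 17160)
= fact_acc(8, 9 * 17160) = fact_acc(8, 154440)
= fact_acc(7, 8 * 154440) = fact_acc(7, 1235520)
= fact_acc(6, 7 * 1235520) = fact_acc(6, 8648640)
= fact_acc(5, 6 * 8648640) = fact_acc(5, 51891840)
= fact_acc(4, 5 * 51891840) = fact_acc(4, 259459200)
= fact_acc(3, 4 * 259459200) = fact_acc(3, 1037836800)
= fact_acc(2, 3 * 1037836800) = fact_acc(2, 3113510400)
= fact_acc(1, 2 * 3113510400) = fact_acc(1, 6227020800)
n <= 1, return acc = 6227020800


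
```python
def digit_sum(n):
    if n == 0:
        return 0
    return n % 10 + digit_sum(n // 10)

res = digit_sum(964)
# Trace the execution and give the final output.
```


digit_sum(964)
= 4 + digit_sum(96)
= 4 + 6 + digit_sum(9)
= 4 + 6 + 9 + digit_sum(0)
= 4 + 6 + 9 + 0
= 19


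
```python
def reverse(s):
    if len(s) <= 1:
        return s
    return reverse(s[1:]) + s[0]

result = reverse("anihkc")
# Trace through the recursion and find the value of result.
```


reverse("anihkc")
= reverse("nihkc") + "a"
= reverse("ihkc") + "n" + "a"
= reverse("hkc") + "i" + "n" + "a"
= reverse("kc") + "h" + "i" + "n" + "a"
= reverse("c") + "k" + "h" + "i" + "n" + "a"
= "c" + "k" + "h" + "i" + "n" + "a"
= "ckhina"


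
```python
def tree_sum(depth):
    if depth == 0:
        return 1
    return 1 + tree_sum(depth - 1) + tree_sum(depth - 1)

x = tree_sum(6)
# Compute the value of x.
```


tree_sum(6)
= 1 + tree_sum(5) + tree_sum(5)
= 1 + 2 * tree_sum(5)
tree_sum(k) = 2^(k+1) - 1
tree_sum(0) = 1
tree_sum(1) = 3
tree_sum(2) = 7
tree_sum(3) = 15
tree_sum(4) = 31
tree_sum(6) = 2^7 - 1 = 127


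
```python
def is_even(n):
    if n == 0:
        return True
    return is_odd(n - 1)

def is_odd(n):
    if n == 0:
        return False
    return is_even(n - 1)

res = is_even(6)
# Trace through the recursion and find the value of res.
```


is_even(6)
= is_odd(5)
= is_even(4)
= is_odd(3)
= is_even(2)
= is_odd(1)
= is_even(0)
n == 0: return True
= True


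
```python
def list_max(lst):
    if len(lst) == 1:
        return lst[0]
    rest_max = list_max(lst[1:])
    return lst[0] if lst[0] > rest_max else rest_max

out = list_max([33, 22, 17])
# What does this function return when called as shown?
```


list_max([33, 22, 17])
= compare 33 with list_max([22, 17])
= compare 22 with list_max([17])
Base: list_max([17]) = 17
compare 22 with 17: max = 22
compare 33 with 22: max = 33
= 33


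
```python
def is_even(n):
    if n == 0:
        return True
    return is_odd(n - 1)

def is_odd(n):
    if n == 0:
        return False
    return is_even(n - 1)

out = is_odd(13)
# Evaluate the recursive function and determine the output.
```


is_odd(13)
= is_even(12)
= is_odd(11)
= is_even(10)
= is_odd(9)
= is_even(8)
= is_odd(7)
= is_even(6)
= is_odd(5)
= is_even(4)
= is_odd(3)
= is_even(2)
= is_odd(1)
= is_even(0)
n == 0: return True
= True


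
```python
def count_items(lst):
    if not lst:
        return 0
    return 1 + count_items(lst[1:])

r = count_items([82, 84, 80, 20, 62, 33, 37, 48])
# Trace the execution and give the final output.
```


count_items([82, 84, 80, 20, 62, 33, 37, 48])
= 1 + count_items([84, 80, 20, 62, 33, 37, 48])
= 1 + 1 + count_items([80, 20, 62, 33, 37, 48])
= 1 + 1 + 1 + count_items([20, 62, 33, 37, 48])
= 1 + 1 + 1 + 1 + count_items([62, 33, 37, 48])
= 1 + 1 + 1 + 1 + 1 + count_items([33, 37, 48])
= 1 + 1 + 1 + 1 + 1 + 1 + count_items([37, 48])
= 1 + 1 + 1 + 1 + 1 + 1 + 1 + count_items([48])
= 1 + 1 + 1 + 1 + 1 + 1 + 1 + 1 + count_items([])
= 1 + 1 + 1 + 1 + 1 + 1 + 1 + 1 + 0
= 8


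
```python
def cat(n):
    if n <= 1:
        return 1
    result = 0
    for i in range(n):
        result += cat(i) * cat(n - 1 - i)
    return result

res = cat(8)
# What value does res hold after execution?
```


cat(8)
= sum of cat(i) * cat(8-1-i) for i in 0..7
First compute sub-values bottom-up:
  cat(0) = 1, cat(1) = 1
  cat(2) = 1*1 + 1*1 = 2
  cat(3) = 1*2 + 1*1 + 2*1 = 5
  cat(4) = 1*5 + 1*2 + 2*1 + 5*1 = 14
  cat(5) = 1*14 + 1*5 + 2*2 + 5*1 + 14*1 = 42
  cat(6) = 1*42 + 1*14 + 2*5 + 5*2 + 14*1 + 42*1 = 132
  cat(7) = 1*132 + 1*42 + 2*14 + 5*5 + 14*2 + 42*1 + 132*1 = 429
Now cat(8):
  cat(0)*cat(7) = 1*429 = 429
  cat(1)*cat(6) = 1*132 = 132
  cat(2)*cat(5) = 2*42 = 84
  cat(3)*cat(4) = 5*14 = 70
  cat(4)*cat(3) = 14*5 = 70
  cat(5)*cat(2) = 42*2 = 84
  cat(6)*cat(1) = 132*1 = 132
  cat(7)*cat(0) = 429*1 = 429
= 429 + 132 + 84 + 70 + 70 + 84 + 132 + 429
= 1430


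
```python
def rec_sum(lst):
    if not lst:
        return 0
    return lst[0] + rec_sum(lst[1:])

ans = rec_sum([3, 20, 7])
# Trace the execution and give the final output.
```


rec_sum([3, 20, 7])
= 3 + rec_sum([20, 7])
= 3 + 20 + rec_sum([7])
= 3 + 20 + 7 + rec_sum([])
= 3 + 20 + 7 + 0
= 30


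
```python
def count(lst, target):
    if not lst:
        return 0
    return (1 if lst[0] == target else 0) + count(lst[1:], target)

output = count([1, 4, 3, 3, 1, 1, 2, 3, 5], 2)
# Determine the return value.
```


count([1, 4, 3, 3, 1, 1, 2, 3, 5], 2)
lst[0]=1 != 2: 0 + count([4, 3, 3, 1, 1, 2, 3, 5], 2)
lst[0]=4 != 2: 0 + count([3, 3, 1, 1, 2, 3, 5], 2)
lst[0]=3 != 2: 0 + count([3, 1, 1, 2, 3, 5], 2)
lst[0]=3 != 2: 0 + count([1, 1, 2, 3, 5], 2)
lst[0]=1 != 2: 0 + count([1, 2, 3, 5], 2)
lst[0]=1 != 2: 0 + count([2, 3, 5], 2)
lst[0]=2 == 2: 1 + count([3, 5], 2)
lst[0]=3 != 2: 0 + count([5], 2)
lst[0]=5 != 2: 0 + count([], 2)
= 1


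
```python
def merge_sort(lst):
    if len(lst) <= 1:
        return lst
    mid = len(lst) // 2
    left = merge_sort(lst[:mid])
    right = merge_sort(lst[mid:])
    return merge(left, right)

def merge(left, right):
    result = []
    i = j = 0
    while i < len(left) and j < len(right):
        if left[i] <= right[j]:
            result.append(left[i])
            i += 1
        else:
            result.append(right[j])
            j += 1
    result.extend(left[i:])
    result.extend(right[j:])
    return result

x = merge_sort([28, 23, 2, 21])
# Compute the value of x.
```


merge_sort([28, 23, 2, 21])
Split into [28, 23] and [2, 21]
Left sorted: [23, 28]
Right sorted: [2, 21]
Merge [23, 28] and [2, 21]
= [2, 21, 23, 28]


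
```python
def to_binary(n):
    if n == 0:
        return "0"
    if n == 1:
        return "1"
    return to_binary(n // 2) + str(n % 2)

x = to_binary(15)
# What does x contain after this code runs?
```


to_binary(15)
= to_binary(7) + "1"
= to_binary(3) + "1" + "1"
= to_binary(1) + "1" + "1" + "1"
= "1" + "1" + "1" + "1"
= "1111"


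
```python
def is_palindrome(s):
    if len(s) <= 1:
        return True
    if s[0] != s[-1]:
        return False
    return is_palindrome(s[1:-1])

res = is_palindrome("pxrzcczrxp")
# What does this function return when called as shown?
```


is_palindrome("pxrzcczrxp")
"pxrzcczrxp": s[0]='p' == s[-1]='p' -> is_palindrome("xrzcczrx")
"xrzcczrx": s[0]='x' == s[-1]='x' -> is_palindrome("rzcczr")
"rzcczr": s[0]='r' == s[-1]='r' -> is_palindrome("zccz")
"zccz": s[0]='z' == s[-1]='z' -> is_palindrome("cc")
"cc": s[0]='c' == s[-1]='c' -> is_palindrome("")
"": len <= 1 -> True
= True


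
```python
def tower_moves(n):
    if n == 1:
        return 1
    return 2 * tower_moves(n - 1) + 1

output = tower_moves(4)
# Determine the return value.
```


tower_moves(4)
= 2 * tower_moves(3) + 1
= 2 * (2 * tower_moves(2) + 1) + 1
= 2 * (2 * (2 * tower_moves(1) + 1) + 1) + 1
Now compute bottom-up:
tower_moves(1) = 1
tower_moves(2) = 2 * 1 + 1 = 3
tower_moves(3) = 2 * 3 + 1 = 7
tower_moves(4) = 2 * 7 + 1 = 15
= 15


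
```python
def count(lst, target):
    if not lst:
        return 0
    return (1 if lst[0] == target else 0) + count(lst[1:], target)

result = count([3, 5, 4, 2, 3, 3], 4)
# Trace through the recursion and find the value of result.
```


count([3, 5, 4, 2, 3, 3], 4)
lst[0]=3 != 4: 0 + count([5, 4, 2, 3, 3], 4)
lst[0]=5 != 4: 0 + count([4, 2, 3, 3], 4)
lst[0]=4 == 4: 1 + count([2, 3, 3], 4)
lst[0]=2 != 4: 0 + count([3, 3], 4)
lst[0]=3 != 4: 0 + count([3], 4)
lst[0]=3 != 4: 0 + count([], 4)
= 1


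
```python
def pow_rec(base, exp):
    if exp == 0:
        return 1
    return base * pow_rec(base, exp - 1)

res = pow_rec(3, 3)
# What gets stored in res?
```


pow_rec(3, 3)
= 3 * pow_rec(3, 2)
= 3 * 3 * pow_rec(3, 1)
= 3 * 3 * 3 * pow_rec(3, 0)
= 3 * 3 * 3 * 1
= 27


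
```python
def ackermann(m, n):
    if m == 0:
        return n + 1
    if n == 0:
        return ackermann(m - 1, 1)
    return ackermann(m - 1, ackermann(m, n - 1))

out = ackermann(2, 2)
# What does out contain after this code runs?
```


ackermann(2, 2)
= ackermann(1, ackermann(2, 1))
First compute ackermann(2, 1) = 5
= ackermann(1, 5)
= 7


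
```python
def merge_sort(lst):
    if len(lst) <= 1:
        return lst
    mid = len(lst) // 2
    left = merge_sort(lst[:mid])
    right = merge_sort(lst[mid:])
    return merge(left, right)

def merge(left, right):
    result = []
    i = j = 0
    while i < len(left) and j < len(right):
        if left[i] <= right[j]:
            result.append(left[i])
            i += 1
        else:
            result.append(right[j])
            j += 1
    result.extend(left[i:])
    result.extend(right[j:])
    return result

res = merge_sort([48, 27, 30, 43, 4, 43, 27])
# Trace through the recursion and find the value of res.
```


merge_sort([48, 27, 30, 43, 4, 43, 27])
Split into [48, 27, 30] and [43, 4, 43, 27]
Left sorted: [27, 30, 48]
Right sorted: [4, 27, 43, 43]
Merge [27, 30, 48] and [4, 27, 43, 43]
= [4, 27, 27, 30, 43, 43, 48]


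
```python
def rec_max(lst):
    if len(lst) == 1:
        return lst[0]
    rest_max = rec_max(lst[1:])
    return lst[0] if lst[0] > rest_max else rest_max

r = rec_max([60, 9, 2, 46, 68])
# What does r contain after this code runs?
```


rec_max([60, 9, 2, 46, 68])
= compare 60 with rec_max([9, 2, 46, 68])
= compare 9 with rec_max([2, 46, 68])
= compare 2 with rec_max([46, 68])
= compare 46 with rec_max([68])
Base: rec_max([68]) = 68
compare 46 with 68: max = 68
compare 2 with 68: max = 68
compare 9 with 68: max = 68
compare 60 with 68: max = 68
= 68


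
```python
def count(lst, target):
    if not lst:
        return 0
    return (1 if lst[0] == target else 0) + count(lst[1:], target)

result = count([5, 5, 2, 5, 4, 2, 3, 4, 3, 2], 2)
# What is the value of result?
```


count([5, 5, 2, 5, 4, 2, 3, 4, 3, 2], 2)
lst[0]=5 != 2: 0 + count([5, 2, 5, 4, 2, 3, 4, 3, 2], 2)
lst[0]=5 != 2: 0 + count([2, 5, 4, 2, 3, 4, 3, 2], 2)
lst[0]=2 == 2: 1 + count([5, 4, 2, 3, 4, 3, 2], 2)
lst[0]=5 != 2: 0 + count([4, 2, 3, 4, 3, 2], 2)
lst[0]=4 != 2: 0 + count([2, 3, 4, 3, 2], 2)
lst[0]=2 == 2: 1 + count([3, 4, 3, 2], 2)
lst[0]=3 != 2: 0 + count([4, 3, 2], 2)
lst[0]=4 != 2: 0 + count([3, 2], 2)
lst[0]=3 != 2: 0 + count([2], 2)
lst[0]=2 == 2: 1 + count([], 2)
= 3


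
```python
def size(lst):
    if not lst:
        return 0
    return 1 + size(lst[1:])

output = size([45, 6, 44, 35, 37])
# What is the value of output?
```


size([45, 6, 44, 35, 37])
= 1 + size([6, 44, 35, 37])
= 1 + 1 + size([44, 35, 37])
= 1 + 1 + 1 + size([35, 37])
= 1 + 1 + 1 + 1 + size([37])
= 1 + 1 + 1 + 1 + 1 + size([])
= 1 + 1 + 1 + 1 + 1 + 0
= 5


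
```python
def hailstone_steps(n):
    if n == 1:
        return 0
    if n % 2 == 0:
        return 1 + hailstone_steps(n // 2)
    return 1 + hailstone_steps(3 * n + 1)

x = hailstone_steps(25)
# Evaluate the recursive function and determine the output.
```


hailstone_steps(25)
25 is odd -> 3*25+1 = 76 -> hailstone_steps(76)
76 is even -> hailstone_steps(38)
38 is even -> hailstone_steps(19)
19 is odd -> 3*19+1 = 58 -> hailstone_steps(58)
58 is even -> hailstone_steps(29)
29 is odd -> 3*29+1 = 88 -> hailstone_steps(88)
88 is even -> hailstone_steps(44)
44 is even -> hailstone_steps(22)
22 is even -> hailstone_steps(11)
11 is odd -> 3*11+1 = 34 -> hailstone_steps(34)
34 is even -> hailstone_steps(17)
17 is odd -> 3*17+1 = 52 -> hailstone_steps(52)
52 is even -> hailstone_steps(26)
26 is even -> hailstone_steps(13)
13 is odd -> 3*13+1 = 40 -> hailstone_steps(40)
40 is even -> hailstone_steps(20)
20 is even -> hailstone_steps(10)
10 is even -> hailstone_steps(5)
5 is odd -> 3*5+1 = 16 -> hailstone_steps(16)
16 is even -> hailstone_steps(8)
8 is even -> hailstone_steps(4)
4 is even -> hailstone_steps(2)
2 is even -> hailstone_steps(1)
Reached 1 after 23 steps
= 23


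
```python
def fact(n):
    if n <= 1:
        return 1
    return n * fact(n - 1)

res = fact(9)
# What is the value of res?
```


fact(9)
= 9 * fact(8)
= 9 * 8 * fact(7)
= 9 * 8 * 7 * fact(6)
= 9 * 8 * 7 * 6 * fact(5)
= 9 * 8 * 7 * 6 * 5 * fact(4)
= 9 * 8 * 7 * 6 * 5 * 4 * fact(3)
= 9 * 8 * 7 * 6 * 5 * 4 * 3 * fact(2)
= 9 * 8 * 7 * 6 * 5 * 4 * 3 * 2 * fact(1)
= 9 * 8 * 7 * 6 * 5 * 4 * 3 * 2 * 1
= 362880


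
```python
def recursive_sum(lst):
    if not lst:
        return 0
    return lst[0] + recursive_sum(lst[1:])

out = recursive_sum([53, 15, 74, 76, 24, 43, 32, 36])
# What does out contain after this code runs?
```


recursive_sum([53, 15, 74, 76, 24, 43, 32, 36])
= 53 + recursive_sum([15, 74, 76, 24, 43, 32, 36])
= 53 + 15 + recursive_sum([74, 76, 24, 43, 32, 36])
= 53 + 15 + 74 + recursive_sum([76, 24, 43, 32, 36])
= 53 + 15 + 74 + 76 + recursive_sum([24, 43, 32, 36])
= 53 + 15 + 74 + 76 + 24 + recursive_sum([43, 32, 36])
= 53 + 15 + 74 + 76 + 24 + 43 + recursive_sum([32, 36])
= 53 + 15 + 74 + 76 + 24 + 43 + 32 + recursive_sum([36])
= 53 + 15 + 74 + 76 + 24 + 43 + 32 + 36 + recursive_sum([])
= 53 + 15 + 74 + 76 + 24 + 43 + 32 + 36 + 0
= 353


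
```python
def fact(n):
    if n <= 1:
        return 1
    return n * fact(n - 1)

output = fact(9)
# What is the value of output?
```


fact(9)
= 9 * fact(8)
= 9 * 8 * fact(7)
= 9 * 8 * 7 * fact(6)
= 9 * 8 * 7 * 6 * fact(5)
= 9 * 8 * 7 * 6 * 5 * fact(4)
= 9 * 8 * 7 * 6 * 5 * 4 * fact(3)
= 9 * 8 * 7 * 6 * 5 * 4 * 3 * fact(2)
= 9 * 8 * 7 * 6 * 5 * 4 * 3 * 2 * fact(1)
= 9 * 8 * 7 * 6 * 5 * 4 * 3 * 2 * 1
= 362880


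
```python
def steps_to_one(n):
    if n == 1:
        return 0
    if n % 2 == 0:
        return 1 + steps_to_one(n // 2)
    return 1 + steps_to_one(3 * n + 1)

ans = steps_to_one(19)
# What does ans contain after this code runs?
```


steps_to_one(19)
19 is odd -> 3*19+1 = 58 -> steps_to_one(58)
58 is even -> steps_to_one(29)
29 is odd -> 3*29+1 = 88 -> steps_to_one(88)
88 is even -> steps_to_one(44)
44 is even -> steps_to_one(22)
22 is even -> steps_to_one(11)
11 is odd -> 3*11+1 = 34 -> steps_to_one(34)
34 is even -> steps_to_one(17)
17 is odd -> 3*17+1 = 52 -> steps_to_one(52)
52 is even -> steps_to_one(26)
26 is even -> steps_to_one(13)
13 is odd -> 3*13+1 = 40 -> steps_to_one(40)
40 is even -> steps_to_one(20)
20 is even -> steps_to_one(10)
10 is even -> steps_to_one(5)
5 is odd -> 3*5+1 = 16 -> steps_to_one(16)
16 is even -> steps_to_one(8)
8 is even -> steps_to_one(4)
4 is even -> steps_to_one(2)
2 is even -> steps_to_one(1)
Reached 1 after 20 steps
= 20


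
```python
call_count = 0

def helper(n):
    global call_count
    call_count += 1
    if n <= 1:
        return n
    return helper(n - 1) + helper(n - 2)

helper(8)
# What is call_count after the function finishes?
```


helper(8) calls helper(7) and helper(6); each non-base call branches into two more.
Let C(k) = total number of calls made by helper(k), including the call to helper(k) itself.
Base cases: C(0) = 1, C(1) = 1
Recurrence: C(k) = 1 + C(k-1) + C(k-2)
  C(2) = 1 + C(1) + C(0) = 1 + 1 + 1 = 3
  C(3) = 1 + C(2) + C(1) = 1 + 3 + 1 = 5
  C(4) = 1 + C(3) + C(2) = 1 + 5 + 3 = 9
  C(5) = 1 + C(4) + C(3) = 1 + 9 + 5 = 15
  C(6) = 1 + C(5) + C(4) = 1 + 15 + 9 = 25
  C(7) = 1 + C(6) + C(5) = 1 + 25 + 15 = 41
  C(8) = 1 + C(7) + C(6) = 1 + 41 + 25 = 67
Total calls = C(8) = 67


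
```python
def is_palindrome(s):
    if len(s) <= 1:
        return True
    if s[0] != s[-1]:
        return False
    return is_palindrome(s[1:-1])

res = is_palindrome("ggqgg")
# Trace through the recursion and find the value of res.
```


is_palindrome("ggqgg")
"ggqgg": s[0]='g' == s[-1]='g' -> is_palindrome("gqg")
"gqg": s[0]='g' == s[-1]='g' -> is_palindrome("q")
"q": len <= 1 -> True
= True


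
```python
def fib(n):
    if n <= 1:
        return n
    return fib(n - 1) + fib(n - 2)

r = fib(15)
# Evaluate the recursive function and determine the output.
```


fib(15)
= fib(14) + fib(13)
= (fib(13) + fib(12)) + fib(13)
Computing bottom-up: fib(0)=0, fib(1)=1, fib(2)=1, fib(3)=2, fib(4)=3, fib(5)=5, fib(6)=8, fib(7)=13, fib(8)=21, fib(9)=34, fib(10)=55, fib(11)=89, fib(12)=144, fib(13)=233, fib(14)=377, fib(15)=610
= 610


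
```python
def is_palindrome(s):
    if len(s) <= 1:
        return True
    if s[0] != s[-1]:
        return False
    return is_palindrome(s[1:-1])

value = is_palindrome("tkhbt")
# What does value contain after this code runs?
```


is_palindrome("tkhbt")
"tkhbt": s[0]='t' == s[-1]='t' -> is_palindrome("khb")
"khb": s[0]='k' != s[-1]='b' -> False
= False


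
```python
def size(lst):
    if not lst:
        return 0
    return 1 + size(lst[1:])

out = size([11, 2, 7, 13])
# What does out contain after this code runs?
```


size([11, 2, 7, 13])
= 1 + size([2, 7, 13])
= 1 + 1 + size([7, 13])
= 1 + 1 + 1 + size([13])
= 1 + 1 + 1 + 1 + size([])
= 1 + 1 + 1 + 1 + 0
= 4


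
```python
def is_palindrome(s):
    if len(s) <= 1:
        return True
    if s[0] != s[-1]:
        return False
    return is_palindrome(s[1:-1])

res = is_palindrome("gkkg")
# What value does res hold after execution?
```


is_palindrome("gkkg")
"gkkg": s[0]='g' == s[-1]='g' -> is_palindrome("kk")
"kk": s[0]='k' == s[-1]='k' -> is_palindrome("")
"": len <= 1 -> True
= True


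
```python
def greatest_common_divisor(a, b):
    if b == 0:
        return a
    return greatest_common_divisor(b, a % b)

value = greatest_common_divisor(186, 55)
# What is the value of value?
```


greatest_common_divisor(186, 55)
= greatest_common_divisor(55, 186 % 55) = greatest_common_divisor(55, 21)
= greatest_common_divisor(21, 55 % 21) = greatest_common_divisor(21, 13)
= greatest_common_divisor(13, 21 % 13) = greatest_common_divisor(13, 8)
= greatest_common_divisor(8, 13 % 8) = greatest_common_divisor(8, 5)
= greatest_common_divisor(5, 8 % 5) = greatest_common_divisor(5, 3)
= greatest_common_divisor(3, 5 % 3) = greatest_common_divisor(3, 2)
= greatest_common_divisor(2, 3 % 2) = greatest_common_divisor(2, 1)
= greatest_common_divisor(1, 2 % 1) = greatest_common_divisor(1, 0)
b == 0, return a = 1


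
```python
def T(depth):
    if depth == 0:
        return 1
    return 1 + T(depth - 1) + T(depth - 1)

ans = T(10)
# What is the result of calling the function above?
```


T(10)
= 1 + T(9) + T(9)
= 1 + 2 * T(9)
T(k) = 2^(k+1) - 1
T(0) = 1
T(1) = 3
T(2) = 7
T(3) = 15
T(4) = 31
T(10) = 2^11 - 1 = 2047


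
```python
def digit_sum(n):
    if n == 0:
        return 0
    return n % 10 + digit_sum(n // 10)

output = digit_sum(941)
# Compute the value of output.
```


digit_sum(941)
= 1 + digit_sum(94)
= 1 + 4 + digit_sum(9)
= 1 + 4 + 9 + digit_sum(0)
= 1 + 4 + 9 + 0
= 14


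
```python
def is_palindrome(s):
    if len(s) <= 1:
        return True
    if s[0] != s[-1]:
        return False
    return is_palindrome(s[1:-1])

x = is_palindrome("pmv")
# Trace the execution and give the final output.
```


is_palindrome("pmv")
"pmv": s[0]='p' != s[-1]='v' -> False
= False


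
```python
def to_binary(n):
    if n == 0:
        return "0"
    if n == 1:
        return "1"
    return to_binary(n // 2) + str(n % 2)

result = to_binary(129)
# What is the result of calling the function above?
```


to_binary(129)
= to_binary(64) + "1"
= to_binary(32) + "0" + "1"
= to_binary(16) + "0" + "0" + "1"
= to_binary(8) + "0" + "0" + "0" + "1"
= to_binary(4) + "0" + "0" + "0" + "0" + "1"
= to_binary(2) + "0" + "0" + "0" + "0" + "0" + "1"
= to_binary(1) + "0" + "0" + "0" + "0" + "0" + "0" + "1"
= "1" + "0" + "0" + "0" + "0" + "0" + "0" + "1"
= "10000001"


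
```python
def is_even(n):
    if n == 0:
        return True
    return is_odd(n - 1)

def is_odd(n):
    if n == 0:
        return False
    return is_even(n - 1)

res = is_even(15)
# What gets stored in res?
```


is_even(15)
= is_odd(14)
= is_even(13)
= is_odd(12)
= is_even(11)
= is_odd(10)
= is_even(9)
= is_odd(8)
= is_even(7)
= is_odd(6)
= is_even(5)
= is_odd(4)
= is_even(3)
= is_odd(2)
= is_even(1)
= is_odd(0)
n == 0: return False
= False


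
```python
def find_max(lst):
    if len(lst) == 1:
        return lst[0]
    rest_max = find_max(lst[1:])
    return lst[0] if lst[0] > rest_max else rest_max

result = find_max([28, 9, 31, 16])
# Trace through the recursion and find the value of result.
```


find_max([28, 9, 31, 16])
= compare 28 with find_max([9, 31, 16])
= compare 9 with find_max([31, 16])
= compare 31 with find_max([16])
Base: find_max([16]) = 16
compare 31 with 16: max = 31
compare 9 with 31: max = 31
compare 28 with 31: max = 31
= 31


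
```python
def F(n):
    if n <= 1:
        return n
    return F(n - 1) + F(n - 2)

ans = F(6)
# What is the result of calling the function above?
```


F(6)
= F(5) + F(4)
= (F(4) + F(3)) + F(4)
Computing bottom-up: F(0)=0, F(1)=1, F(2)=1, F(3)=2, F(4)=3, F(5)=5, F(6)=8
= 8


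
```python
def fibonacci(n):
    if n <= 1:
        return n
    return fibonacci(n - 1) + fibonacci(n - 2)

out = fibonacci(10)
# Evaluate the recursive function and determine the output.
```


fibonacci(10)
= fibonacci(9) + fibonacci(8)
= (fibonacci(8) + fibonacci(7)) + fibonacci(8)
Computing bottom-up: fibonacci(0)=0, fibonacci(1)=1, fibonacci(2)=1, fibonacci(3)=2, fibonacci(4)=3, fibonacci(5)=5, fibonacci(6)=8, fibonacci(7)=13, fibonacci(8)=21, fibonacci(9)=34, fibonacci(10)=55
= 55


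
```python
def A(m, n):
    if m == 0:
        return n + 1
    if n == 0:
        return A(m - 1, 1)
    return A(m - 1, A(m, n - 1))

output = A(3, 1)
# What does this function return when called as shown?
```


A(3, 1)
= A(2, A(3, 0))
First compute A(3, 0) = 5
= A(2, 5)
= 13


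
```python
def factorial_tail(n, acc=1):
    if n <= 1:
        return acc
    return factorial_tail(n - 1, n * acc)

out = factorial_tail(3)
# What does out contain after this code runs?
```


factorial_tail(3, 1)
= factorial_tail(2, 3 * 1) = factorial_tail(2, 3)
= factorial_tail(1, 2 * 3) = factorial_tail(1, 6)
n <= 1, return acc = 6
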